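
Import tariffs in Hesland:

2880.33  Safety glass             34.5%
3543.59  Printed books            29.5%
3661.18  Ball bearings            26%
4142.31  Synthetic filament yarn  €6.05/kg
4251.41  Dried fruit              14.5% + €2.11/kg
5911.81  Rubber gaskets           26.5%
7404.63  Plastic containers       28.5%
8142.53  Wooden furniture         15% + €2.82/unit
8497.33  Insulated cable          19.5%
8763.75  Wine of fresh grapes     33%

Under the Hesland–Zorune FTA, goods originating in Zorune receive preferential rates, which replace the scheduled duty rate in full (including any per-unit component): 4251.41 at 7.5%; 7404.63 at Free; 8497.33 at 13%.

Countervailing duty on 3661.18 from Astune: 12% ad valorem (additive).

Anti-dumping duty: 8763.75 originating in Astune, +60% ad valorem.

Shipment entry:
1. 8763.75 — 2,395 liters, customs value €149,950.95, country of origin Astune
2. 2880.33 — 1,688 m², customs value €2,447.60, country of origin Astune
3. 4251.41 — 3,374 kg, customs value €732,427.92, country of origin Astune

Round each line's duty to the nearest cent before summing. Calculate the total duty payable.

€253,619.99

Line 1 (8763.75, Astune, 2,395 liters, €149,950.95):
Base rate for 8763.75 is 33%.
Additional duty on 8763.75 from Astune: +60%. Applied ad valorem rate: 33% + 60% = 93%.
Duty = €149,950.95 × 93% = €139,454.38.
Line 2 (2880.33, Astune, 1,688 m², €2,447.60):
Base rate for 2880.33 is 34.5%.
Duty = €2,447.60 × 34.5% = €844.42.
Line 3 (4251.41, Astune, 3,374 kg, €732,427.92):
Base rate for 4251.41 is 14.5% + €2.11/kg.
4251.41 has an FTA preferential rate, but origin Astune is not Zorune; base rate stands.
Duty = €732,427.92 × 14.5% + 3,374 × €2.11 = €113,321.19.
Total = €139,454.38 + €844.42 + €113,321.19 = €253,619.99.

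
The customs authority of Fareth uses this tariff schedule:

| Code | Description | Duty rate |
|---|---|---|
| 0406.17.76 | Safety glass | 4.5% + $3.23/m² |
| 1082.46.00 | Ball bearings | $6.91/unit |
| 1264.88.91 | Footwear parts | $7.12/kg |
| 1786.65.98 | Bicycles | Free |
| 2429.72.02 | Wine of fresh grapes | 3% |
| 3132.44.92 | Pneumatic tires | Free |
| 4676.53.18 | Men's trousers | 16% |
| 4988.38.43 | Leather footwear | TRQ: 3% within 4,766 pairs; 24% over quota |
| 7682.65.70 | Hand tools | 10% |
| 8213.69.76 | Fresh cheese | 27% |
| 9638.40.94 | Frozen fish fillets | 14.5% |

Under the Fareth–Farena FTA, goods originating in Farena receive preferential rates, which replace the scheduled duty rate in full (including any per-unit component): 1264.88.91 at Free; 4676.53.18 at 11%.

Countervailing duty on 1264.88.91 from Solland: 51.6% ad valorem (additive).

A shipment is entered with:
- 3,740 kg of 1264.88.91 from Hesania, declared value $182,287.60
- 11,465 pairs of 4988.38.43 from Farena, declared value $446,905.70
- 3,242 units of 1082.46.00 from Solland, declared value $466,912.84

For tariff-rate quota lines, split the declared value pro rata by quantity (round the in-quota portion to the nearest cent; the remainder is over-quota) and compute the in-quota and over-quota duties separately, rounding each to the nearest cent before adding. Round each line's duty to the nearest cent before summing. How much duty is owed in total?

$117,274.86

Line 1 (1264.88.91, Hesania, 3,740 kg, $182,287.60):
Base rate for 1264.88.91 is $7.12/kg.
1264.88.91 has an FTA preferential rate, but origin Hesania is not Farena; base rate stands.
The additional-duty order on 1264.88.91 targets Solland, not Hesania; it does not apply.
Duty = 3,740 × $7.12 = $26,628.80.
Line 2 (4988.38.43, Farena, 11,465 pairs, $446,905.70):
Code 4988.38.43 is under a tariff-rate quota (threshold 4,766 pairs). In-quota: 4,766 pairs at 3%; over-quota: 6,699 pairs at 24%.
Pro-rata value split: in-quota = $446,905.70 × 4,766/11,465 = $185,778.68; over-quota = $446,905.70 − $185,778.68 = $261,127.02.
In-quota duty = $185,778.68 × 3% = $5,573.36. Over-quota duty = $261,127.02 × 24% = $62,670.48.
Line duty = $5,573.36 + $62,670.48 = $68,243.84.
Line 3 (1082.46.00, Solland, 3,242 units, $466,912.84):
Base rate for 1082.46.00 is $6.91/unit.
Duty = 3,242 × $6.91 = $22,402.22.
Total = $26,628.80 + $68,243.84 + $22,402.22 = $117,274.86.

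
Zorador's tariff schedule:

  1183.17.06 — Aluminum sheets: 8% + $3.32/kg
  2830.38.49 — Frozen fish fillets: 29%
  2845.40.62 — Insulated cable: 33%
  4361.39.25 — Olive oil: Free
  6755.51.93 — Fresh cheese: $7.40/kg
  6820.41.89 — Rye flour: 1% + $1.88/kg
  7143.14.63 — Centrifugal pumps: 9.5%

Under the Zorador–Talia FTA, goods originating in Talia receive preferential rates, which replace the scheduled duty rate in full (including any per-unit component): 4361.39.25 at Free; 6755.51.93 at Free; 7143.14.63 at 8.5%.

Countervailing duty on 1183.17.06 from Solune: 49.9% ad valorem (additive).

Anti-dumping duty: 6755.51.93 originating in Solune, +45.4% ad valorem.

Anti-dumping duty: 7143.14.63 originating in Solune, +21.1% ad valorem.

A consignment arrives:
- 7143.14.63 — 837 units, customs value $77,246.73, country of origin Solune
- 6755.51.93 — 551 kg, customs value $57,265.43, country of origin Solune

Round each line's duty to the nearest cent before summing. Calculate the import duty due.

Line 1 (7143.14.63, Solune, 837 units, $77,246.73):
Base rate for 7143.14.63 is 9.5%.
7143.14.63 has an FTA preferential rate, but origin Solune is not Talia; base rate stands.
Additional duty on 7143.14.63 from Solune: +21.1%. Applied ad valorem rate: 9.5% + 21.1% = 30.6%.
Duty = $77,246.73 × 30.6% = $23,637.50.
Line 2 (6755.51.93, Solune, 551 kg, $57,265.43):
Base rate for 6755.51.93 is $7.40/kg.
6755.51.93 has an FTA preferential rate, but origin Solune is not Talia; base rate stands.
Additional duty on 6755.51.93 from Solune: +45.4% ad valorem. Applied ad valorem rate = 45.4%.
Duty = $57,265.43 × 45.4% + 551 × $7.40 = $30,075.91.
Total = $23,637.50 + $30,075.91 = $53,713.41.

$53,713.41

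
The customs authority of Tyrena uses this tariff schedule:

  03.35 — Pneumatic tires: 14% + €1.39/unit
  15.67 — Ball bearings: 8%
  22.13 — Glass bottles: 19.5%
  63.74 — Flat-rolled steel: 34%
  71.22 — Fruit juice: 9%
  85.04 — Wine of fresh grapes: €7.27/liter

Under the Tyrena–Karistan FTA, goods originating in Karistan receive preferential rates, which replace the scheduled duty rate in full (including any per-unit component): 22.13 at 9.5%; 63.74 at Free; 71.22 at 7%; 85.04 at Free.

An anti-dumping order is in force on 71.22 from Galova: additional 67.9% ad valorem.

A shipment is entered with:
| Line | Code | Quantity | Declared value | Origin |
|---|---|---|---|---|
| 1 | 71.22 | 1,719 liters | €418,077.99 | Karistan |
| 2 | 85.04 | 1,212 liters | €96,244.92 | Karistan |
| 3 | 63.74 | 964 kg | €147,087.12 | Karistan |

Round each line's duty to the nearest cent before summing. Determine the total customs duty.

Line 1 (71.22, Karistan, 1,719 liters, €418,077.99):
Base rate for 71.22 is 9%.
Origin Karistan qualifies under the Tyrena–Karistan agreement and 71.22 is covered: preferential rate 7% applies instead.
The additional-duty order on 71.22 targets Galova, not Karistan; it does not apply.
Duty = €418,077.99 × 7% = €29,265.46.
Line 2 (85.04, Karistan, 1,212 liters, €96,244.92):
Base rate for 85.04 is €7.27/liter.
Origin Karistan qualifies under the Tyrena–Karistan agreement and 85.04 is covered: preferential rate Free applies instead.
Duty = €96,244.92 × 0% = €0.00.
Line 3 (63.74, Karistan, 964 kg, €147,087.12):
Base rate for 63.74 is 34%.
Origin Karistan qualifies under the Tyrena–Karistan agreement and 63.74 is covered: preferential rate Free applies instead.
Duty = €147,087.12 × 0% = €0.00.
Total = €29,265.46 + €0.00 + €0.00 = €29,265.46.

€29,265.46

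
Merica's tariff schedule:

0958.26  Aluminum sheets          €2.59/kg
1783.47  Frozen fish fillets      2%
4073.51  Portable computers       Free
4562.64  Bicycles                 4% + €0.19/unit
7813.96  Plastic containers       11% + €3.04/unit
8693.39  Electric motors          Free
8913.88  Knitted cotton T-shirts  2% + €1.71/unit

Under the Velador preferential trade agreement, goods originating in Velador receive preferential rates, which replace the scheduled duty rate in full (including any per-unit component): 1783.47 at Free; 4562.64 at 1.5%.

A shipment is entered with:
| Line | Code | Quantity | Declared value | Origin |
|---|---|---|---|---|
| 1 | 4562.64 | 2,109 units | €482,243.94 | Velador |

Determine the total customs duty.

€7,233.66

Line 1 (4562.64, Velador, 2,109 units, €482,243.94):
Base rate for 4562.64 is 4% + €0.19/unit.
Origin Velador qualifies under the Merica–Velador agreement and 4562.64 is covered: preferential rate 1.5% applies instead.
Duty = €482,243.94 × 1.5% = €7,233.66.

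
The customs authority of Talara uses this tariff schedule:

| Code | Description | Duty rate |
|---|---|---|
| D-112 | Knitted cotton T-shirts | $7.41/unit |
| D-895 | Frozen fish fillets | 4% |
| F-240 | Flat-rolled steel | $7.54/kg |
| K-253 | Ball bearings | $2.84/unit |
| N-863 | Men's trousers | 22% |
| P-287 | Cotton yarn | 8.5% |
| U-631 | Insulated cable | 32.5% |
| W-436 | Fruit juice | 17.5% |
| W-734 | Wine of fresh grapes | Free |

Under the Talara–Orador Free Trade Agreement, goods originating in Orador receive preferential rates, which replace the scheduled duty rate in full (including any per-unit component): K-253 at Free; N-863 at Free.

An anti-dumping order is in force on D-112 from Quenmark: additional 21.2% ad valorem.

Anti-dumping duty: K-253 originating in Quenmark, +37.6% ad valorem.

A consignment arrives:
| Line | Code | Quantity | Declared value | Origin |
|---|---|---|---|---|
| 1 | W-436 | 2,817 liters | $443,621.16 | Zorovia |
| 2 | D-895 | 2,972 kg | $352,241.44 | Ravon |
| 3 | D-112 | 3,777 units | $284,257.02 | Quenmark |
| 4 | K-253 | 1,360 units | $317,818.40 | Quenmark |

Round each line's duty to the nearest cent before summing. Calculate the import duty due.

Line 1 (W-436, Zorovia, 2,817 liters, $443,621.16):
Base rate for W-436 is 17.5%.
Duty = $443,621.16 × 17.5% = $77,633.70.
Line 2 (D-895, Ravon, 2,972 kg, $352,241.44):
Base rate for D-895 is 4%.
Duty = $352,241.44 × 4% = $14,089.66.
Line 3 (D-112, Quenmark, 3,777 units, $284,257.02):
Base rate for D-112 is $7.41/unit.
Additional duty on D-112 from Quenmark: +21.2% ad valorem. Applied ad valorem rate = 21.2%.
Duty = $284,257.02 × 21.2% + 3,777 × $7.41 = $88,250.06.
Line 4 (K-253, Quenmark, 1,360 units, $317,818.40):
Base rate for K-253 is $2.84/unit.
K-253 has an FTA preferential rate, but origin Quenmark is not Orador; base rate stands.
Additional duty on K-253 from Quenmark: +37.6% ad valorem. Applied ad valorem rate = 37.6%.
Duty = $317,818.40 × 37.6% + 1,360 × $2.84 = $123,362.12.
Total = $77,633.70 + $14,089.66 + $88,250.06 + $123,362.12 = $303,335.54.

$303,335.54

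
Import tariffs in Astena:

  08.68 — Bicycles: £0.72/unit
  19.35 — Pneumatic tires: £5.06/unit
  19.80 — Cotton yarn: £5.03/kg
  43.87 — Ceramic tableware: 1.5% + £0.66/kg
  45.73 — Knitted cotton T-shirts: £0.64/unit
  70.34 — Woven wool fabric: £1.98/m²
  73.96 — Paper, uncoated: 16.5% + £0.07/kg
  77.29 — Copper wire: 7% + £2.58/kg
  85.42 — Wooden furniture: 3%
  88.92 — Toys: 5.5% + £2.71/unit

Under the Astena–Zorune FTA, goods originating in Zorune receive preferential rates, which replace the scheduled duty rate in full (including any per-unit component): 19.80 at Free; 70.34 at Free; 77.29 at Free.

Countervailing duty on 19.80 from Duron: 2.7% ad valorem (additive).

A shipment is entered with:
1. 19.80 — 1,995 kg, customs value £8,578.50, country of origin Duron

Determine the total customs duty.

£10,266.47

Line 1 (19.80, Duron, 1,995 kg, £8,578.50):
Base rate for 19.80 is £5.03/kg.
19.80 has an FTA preferential rate, but origin Duron is not Zorune; base rate stands.
Additional duty on 19.80 from Duron: +2.7% ad valorem. Applied ad valorem rate = 2.7%.
Duty = £8,578.50 × 2.7% + 1,995 × £5.03 = £10,266.47.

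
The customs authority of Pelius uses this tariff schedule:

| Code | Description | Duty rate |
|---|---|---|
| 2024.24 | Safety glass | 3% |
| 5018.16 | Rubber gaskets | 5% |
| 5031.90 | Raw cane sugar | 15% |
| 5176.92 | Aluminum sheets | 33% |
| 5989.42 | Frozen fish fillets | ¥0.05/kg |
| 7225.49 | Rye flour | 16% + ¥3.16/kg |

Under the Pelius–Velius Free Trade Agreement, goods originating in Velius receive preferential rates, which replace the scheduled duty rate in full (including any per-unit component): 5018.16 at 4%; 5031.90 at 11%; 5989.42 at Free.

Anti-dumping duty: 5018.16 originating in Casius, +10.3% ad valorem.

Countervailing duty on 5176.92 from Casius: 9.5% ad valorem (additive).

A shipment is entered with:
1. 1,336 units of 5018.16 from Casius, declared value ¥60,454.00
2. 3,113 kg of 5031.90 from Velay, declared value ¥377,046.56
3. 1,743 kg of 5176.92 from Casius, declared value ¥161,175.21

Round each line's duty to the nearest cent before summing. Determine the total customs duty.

¥134,305.90

Line 1 (5018.16, Casius, 1,336 units, ¥60,454.00):
Base rate for 5018.16 is 5%.
5018.16 has an FTA preferential rate, but origin Casius is not Velius; base rate stands.
Additional duty on 5018.16 from Casius: +10.3%. Applied ad valorem rate: 5% + 10.3% = 15.3%.
Duty = ¥60,454.00 × 15.3% = ¥9,249.46.
Line 2 (5031.90, Velay, 3,113 kg, ¥377,046.56):
Base rate for 5031.90 is 15%.
5031.90 has an FTA preferential rate, but origin Velay is not Velius; base rate stands.
Duty = ¥377,046.56 × 15% = ¥56,556.98.
Line 3 (5176.92, Casius, 1,743 kg, ¥161,175.21):
Base rate for 5176.92 is 33%.
Additional duty on 5176.92 from Casius: +9.5%. Applied ad valorem rate: 33% + 9.5% = 42.5%.
Duty = ¥161,175.21 × 42.5% = ¥68,499.46.
Total = ¥9,249.46 + ¥56,556.98 + ¥68,499.46 = ¥134,305.90.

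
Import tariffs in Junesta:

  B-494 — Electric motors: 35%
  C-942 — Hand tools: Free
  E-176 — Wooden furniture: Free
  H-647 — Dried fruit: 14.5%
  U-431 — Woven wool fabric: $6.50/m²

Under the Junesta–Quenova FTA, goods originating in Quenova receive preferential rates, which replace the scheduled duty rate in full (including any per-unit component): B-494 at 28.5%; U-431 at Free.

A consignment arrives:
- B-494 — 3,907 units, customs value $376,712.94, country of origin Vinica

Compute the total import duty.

$131,849.53

Line 1 (B-494, Vinica, 3,907 units, $376,712.94):
Base rate for B-494 is 35%.
B-494 has an FTA preferential rate, but origin Vinica is not Quenova; base rate stands.
Duty = $376,712.94 × 35% = $131,849.53.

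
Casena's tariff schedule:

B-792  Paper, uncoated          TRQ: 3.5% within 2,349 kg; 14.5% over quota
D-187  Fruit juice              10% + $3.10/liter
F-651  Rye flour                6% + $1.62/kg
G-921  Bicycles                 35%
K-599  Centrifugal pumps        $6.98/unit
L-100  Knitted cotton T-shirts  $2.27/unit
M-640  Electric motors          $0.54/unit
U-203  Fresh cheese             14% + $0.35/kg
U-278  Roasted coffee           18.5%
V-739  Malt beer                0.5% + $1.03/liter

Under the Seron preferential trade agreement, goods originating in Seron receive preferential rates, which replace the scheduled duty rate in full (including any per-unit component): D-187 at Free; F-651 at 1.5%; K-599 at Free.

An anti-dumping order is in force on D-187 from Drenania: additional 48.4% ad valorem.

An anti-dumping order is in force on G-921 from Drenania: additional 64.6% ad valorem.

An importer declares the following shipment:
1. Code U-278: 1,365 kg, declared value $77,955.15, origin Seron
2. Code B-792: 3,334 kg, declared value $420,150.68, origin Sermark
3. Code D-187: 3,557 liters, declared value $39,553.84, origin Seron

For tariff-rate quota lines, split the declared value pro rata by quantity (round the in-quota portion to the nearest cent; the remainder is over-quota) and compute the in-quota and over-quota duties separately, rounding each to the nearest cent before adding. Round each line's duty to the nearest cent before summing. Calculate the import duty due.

$42,781.24

Line 1 (U-278, Seron, 1,365 kg, $77,955.15):
Base rate for U-278 is 18.5%.
Origin Seron is the FTA partner but U-278 is not on the preference list; base rate stands.
Duty = $77,955.15 × 18.5% = $14,421.70.
Line 2 (B-792, Sermark, 3,334 kg, $420,150.68):
Code B-792 is under a tariff-rate quota (threshold 2,349 kg). In-quota: 2,349 kg at 3.5%; over-quota: 985 kg at 14.5%.
Pro-rata value split: in-quota = $420,150.68 × 2,349/3,334 = $296,020.98; over-quota = $420,150.68 − $296,020.98 = $124,129.70.
In-quota duty = $296,020.98 × 3.5% = $10,360.73. Over-quota duty = $124,129.70 × 14.5% = $17,998.81.
Line duty = $10,360.73 + $17,998.81 = $28,359.54.
Line 3 (D-187, Seron, 3,557 liters, $39,553.84):
Base rate for D-187 is 10% + $3.10/liter.
Origin Seron qualifies under the Casena–Seron agreement and D-187 is covered: preferential rate Free applies instead.
The additional-duty order on D-187 targets Drenania, not Seron; it does not apply.
Duty = $39,553.84 × 0% = $0.00.
Total = $14,421.70 + $28,359.54 + $0.00 = $42,781.24.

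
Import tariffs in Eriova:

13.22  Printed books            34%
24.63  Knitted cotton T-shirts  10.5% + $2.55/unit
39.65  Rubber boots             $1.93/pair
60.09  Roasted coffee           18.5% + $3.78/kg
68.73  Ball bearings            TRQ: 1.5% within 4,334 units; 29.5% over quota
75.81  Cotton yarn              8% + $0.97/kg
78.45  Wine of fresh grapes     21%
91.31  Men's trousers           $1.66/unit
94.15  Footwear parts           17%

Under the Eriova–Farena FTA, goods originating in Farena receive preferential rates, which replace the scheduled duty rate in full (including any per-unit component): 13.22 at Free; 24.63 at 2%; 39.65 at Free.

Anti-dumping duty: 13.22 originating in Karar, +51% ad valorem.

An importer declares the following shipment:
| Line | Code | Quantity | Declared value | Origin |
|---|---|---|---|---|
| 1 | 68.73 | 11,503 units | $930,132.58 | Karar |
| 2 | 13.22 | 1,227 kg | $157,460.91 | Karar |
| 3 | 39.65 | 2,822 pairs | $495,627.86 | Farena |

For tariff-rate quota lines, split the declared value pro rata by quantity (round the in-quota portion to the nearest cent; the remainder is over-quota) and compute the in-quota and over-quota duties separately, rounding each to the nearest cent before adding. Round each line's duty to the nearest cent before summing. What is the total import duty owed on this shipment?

Line 1 (68.73, Karar, 11,503 units, $930,132.58):
Code 68.73 is under a tariff-rate quota (threshold 4,334 units). In-quota: 4,334 units at 1.5%; over-quota: 7,169 units at 29.5%.
Pro-rata value split: in-quota = $930,132.58 × 4,334/11,503 = $350,447.24; over-quota = $930,132.58 − $350,447.24 = $579,685.34.
In-quota duty = $350,447.24 × 1.5% = $5,256.71. Over-quota duty = $579,685.34 × 29.5% = $171,007.18.
Line duty = $5,256.71 + $171,007.18 = $176,263.89.
Line 2 (13.22, Karar, 1,227 kg, $157,460.91):
Base rate for 13.22 is 34%.
13.22 has an FTA preferential rate, but origin Karar is not Farena; base rate stands.
Additional duty on 13.22 from Karar: +51%. Applied ad valorem rate: 34% + 51% = 85%.
Duty = $157,460.91 × 85% = $133,841.77.
Line 3 (39.65, Farena, 2,822 pairs, $495,627.86):
Base rate for 39.65 is $1.93/pair.
Origin Farena qualifies under the Eriova–Farena agreement and 39.65 is covered: preferential rate Free applies instead.
Duty = $495,627.86 × 0% = $0.00.
Total = $176,263.89 + $133,841.77 + $0.00 = $310,105.66.

$310,105.66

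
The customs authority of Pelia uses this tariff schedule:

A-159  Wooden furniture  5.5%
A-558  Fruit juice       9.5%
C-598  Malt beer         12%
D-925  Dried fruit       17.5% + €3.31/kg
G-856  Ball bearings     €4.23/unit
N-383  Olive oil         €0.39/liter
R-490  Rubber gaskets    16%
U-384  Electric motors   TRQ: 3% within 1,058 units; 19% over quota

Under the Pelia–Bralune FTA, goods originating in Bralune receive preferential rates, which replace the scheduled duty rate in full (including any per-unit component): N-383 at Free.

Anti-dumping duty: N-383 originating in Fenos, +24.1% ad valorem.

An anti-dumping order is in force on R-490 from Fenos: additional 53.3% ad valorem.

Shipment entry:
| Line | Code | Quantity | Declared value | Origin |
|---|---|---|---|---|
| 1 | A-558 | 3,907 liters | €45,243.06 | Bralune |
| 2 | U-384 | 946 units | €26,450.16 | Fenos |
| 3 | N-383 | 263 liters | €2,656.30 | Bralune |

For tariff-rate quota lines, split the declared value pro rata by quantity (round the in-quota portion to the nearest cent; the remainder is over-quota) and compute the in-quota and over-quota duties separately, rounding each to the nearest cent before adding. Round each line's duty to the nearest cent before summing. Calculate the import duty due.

Line 1 (A-558, Bralune, 3,907 liters, €45,243.06):
Base rate for A-558 is 9.5%.
Origin Bralune is the FTA partner but A-558 is not on the preference list; base rate stands.
Duty = €45,243.06 × 9.5% = €4,298.09.
Line 2 (U-384, Fenos, 946 units, €26,450.16):
Code U-384 is under a tariff-rate quota (threshold 1,058 units). Quantity 946 units is within the quota, so the in-quota rate 3% applies to the full value.
Duty = €26,450.16 × 3% = €793.50.
Line 3 (N-383, Bralune, 263 liters, €2,656.30):
Base rate for N-383 is €0.39/liter.
Origin Bralune qualifies under the Pelia–Bralune agreement and N-383 is covered: preferential rate Free applies instead.
The additional-duty order on N-383 targets Fenos, not Bralune; it does not apply.
Duty = €2,656.30 × 0% = €0.00.
Total = €4,298.09 + €793.50 + €0.00 = €5,091.59.

€5,091.59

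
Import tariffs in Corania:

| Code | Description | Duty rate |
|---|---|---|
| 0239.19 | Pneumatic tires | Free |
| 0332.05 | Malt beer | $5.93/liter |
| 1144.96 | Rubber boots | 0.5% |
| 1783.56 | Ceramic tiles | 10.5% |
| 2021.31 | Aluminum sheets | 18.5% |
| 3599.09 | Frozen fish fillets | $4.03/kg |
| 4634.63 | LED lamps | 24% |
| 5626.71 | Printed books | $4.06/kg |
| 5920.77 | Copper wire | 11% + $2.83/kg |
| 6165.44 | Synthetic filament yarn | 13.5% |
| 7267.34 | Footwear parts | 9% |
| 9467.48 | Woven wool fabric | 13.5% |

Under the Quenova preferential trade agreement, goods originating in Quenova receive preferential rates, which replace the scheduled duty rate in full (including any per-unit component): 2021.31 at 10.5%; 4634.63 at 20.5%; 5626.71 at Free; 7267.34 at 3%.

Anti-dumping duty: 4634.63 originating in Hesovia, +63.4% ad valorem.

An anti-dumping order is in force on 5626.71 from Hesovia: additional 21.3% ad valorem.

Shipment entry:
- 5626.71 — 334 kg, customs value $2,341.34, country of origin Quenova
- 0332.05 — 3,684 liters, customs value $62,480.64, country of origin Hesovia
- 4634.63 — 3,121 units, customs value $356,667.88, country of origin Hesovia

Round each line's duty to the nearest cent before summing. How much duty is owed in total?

Line 1 (5626.71, Quenova, 334 kg, $2,341.34):
Base rate for 5626.71 is $4.06/kg.
Origin Quenova qualifies under the Corania–Quenova agreement and 5626.71 is covered: preferential rate Free applies instead.
The additional-duty order on 5626.71 targets Hesovia, not Quenova; it does not apply.
Duty = $2,341.34 × 0% = $0.00.
Line 2 (0332.05, Hesovia, 3,684 liters, $62,480.64):
Base rate for 0332.05 is $5.93/liter.
Duty = 3,684 × $5.93 = $21,846.12.
Line 3 (4634.63, Hesovia, 3,121 units, $356,667.88):
Base rate for 4634.63 is 24%.
4634.63 has an FTA preferential rate, but origin Hesovia is not Quenova; base rate stands.
Additional duty on 4634.63 from Hesovia: +63.4%. Applied ad valorem rate: 24% + 63.4% = 87.4%.
Duty = $356,667.88 × 87.4% = $311,727.73.
Total = $0.00 + $21,846.12 + $311,727.73 = $333,573.85.

$333,573.85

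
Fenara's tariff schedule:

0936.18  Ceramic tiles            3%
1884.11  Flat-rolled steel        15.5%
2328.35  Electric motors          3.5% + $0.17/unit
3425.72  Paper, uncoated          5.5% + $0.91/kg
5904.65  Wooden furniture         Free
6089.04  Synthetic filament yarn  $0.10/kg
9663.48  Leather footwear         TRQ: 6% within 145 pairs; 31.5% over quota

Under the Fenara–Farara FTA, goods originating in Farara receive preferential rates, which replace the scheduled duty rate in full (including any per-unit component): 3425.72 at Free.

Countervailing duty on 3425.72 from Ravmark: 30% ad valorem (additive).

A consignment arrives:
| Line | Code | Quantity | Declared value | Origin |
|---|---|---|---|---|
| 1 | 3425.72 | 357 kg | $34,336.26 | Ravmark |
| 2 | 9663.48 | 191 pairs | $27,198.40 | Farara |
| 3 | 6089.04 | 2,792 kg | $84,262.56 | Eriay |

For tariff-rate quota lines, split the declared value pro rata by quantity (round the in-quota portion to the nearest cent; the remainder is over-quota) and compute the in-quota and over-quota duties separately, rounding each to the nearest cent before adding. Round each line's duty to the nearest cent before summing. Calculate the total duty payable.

$16,095.70

Line 1 (3425.72, Ravmark, 357 kg, $34,336.26):
Base rate for 3425.72 is 5.5% + $0.91/kg.
3425.72 has an FTA preferential rate, but origin Ravmark is not Farara; base rate stands.
Additional duty on 3425.72 from Ravmark: +30%. Applied ad valorem rate: 5.5% + 30% = 35.5%.
Duty = $34,336.26 × 35.5% + 357 × $0.91 = $12,514.24.
Line 2 (9663.48, Farara, 191 pairs, $27,198.40):
Code 9663.48 is under a tariff-rate quota (threshold 145 pairs). In-quota: 145 pairs at 6%; over-quota: 46 pairs at 31.5%.
Pro-rata value split: in-quota = $27,198.40 × 145/191 = $20,648.00; over-quota = $27,198.40 − $20,648.00 = $6,550.40.
In-quota duty = $20,648.00 × 6% = $1,238.88. Over-quota duty = $6,550.40 × 31.5% = $2,063.38.
Line duty = $1,238.88 + $2,063.38 = $3,302.26.
Line 3 (6089.04, Eriay, 2,792 kg, $84,262.56):
Base rate for 6089.04 is $0.10/kg.
Duty = 2,792 × $0.10 = $279.20.
Total = $12,514.24 + $3,302.26 + $279.20 = $16,095.70.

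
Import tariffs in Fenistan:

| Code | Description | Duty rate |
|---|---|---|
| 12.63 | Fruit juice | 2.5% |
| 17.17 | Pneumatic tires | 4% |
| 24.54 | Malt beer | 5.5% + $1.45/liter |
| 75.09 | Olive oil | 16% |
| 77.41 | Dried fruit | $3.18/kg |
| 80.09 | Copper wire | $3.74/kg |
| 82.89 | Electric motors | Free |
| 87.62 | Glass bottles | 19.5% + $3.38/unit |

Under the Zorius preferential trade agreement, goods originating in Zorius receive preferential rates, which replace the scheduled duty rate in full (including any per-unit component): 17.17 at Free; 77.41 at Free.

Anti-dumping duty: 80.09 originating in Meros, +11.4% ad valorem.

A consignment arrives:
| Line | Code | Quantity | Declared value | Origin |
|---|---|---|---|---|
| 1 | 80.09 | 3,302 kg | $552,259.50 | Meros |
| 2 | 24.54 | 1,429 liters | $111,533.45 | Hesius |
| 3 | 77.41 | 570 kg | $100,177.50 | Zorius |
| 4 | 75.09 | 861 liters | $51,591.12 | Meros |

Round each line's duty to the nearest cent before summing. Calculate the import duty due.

$91,768.03

Line 1 (80.09, Meros, 3,302 kg, $552,259.50):
Base rate for 80.09 is $3.74/kg.
Additional duty on 80.09 from Meros: +11.4% ad valorem. Applied ad valorem rate = 11.4%.
Duty = $552,259.50 × 11.4% + 3,302 × $3.74 = $75,307.06.
Line 2 (24.54, Hesius, 1,429 liters, $111,533.45):
Base rate for 24.54 is 5.5% + $1.45/liter.
Duty = $111,533.45 × 5.5% + 1,429 × $1.45 = $8,206.39.
Line 3 (77.41, Zorius, 570 kg, $100,177.50):
Base rate for 77.41 is $3.18/kg.
Origin Zorius qualifies under the Fenistan–Zorius agreement and 77.41 is covered: preferential rate Free applies instead.
Duty = $100,177.50 × 0% = $0.00.
Line 4 (75.09, Meros, 861 liters, $51,591.12):
Base rate for 75.09 is 16%.
Duty = $51,591.12 × 16% = $8,254.58.
Total = $75,307.06 + $8,206.39 + $0.00 + $8,254.58 = $91,768.03.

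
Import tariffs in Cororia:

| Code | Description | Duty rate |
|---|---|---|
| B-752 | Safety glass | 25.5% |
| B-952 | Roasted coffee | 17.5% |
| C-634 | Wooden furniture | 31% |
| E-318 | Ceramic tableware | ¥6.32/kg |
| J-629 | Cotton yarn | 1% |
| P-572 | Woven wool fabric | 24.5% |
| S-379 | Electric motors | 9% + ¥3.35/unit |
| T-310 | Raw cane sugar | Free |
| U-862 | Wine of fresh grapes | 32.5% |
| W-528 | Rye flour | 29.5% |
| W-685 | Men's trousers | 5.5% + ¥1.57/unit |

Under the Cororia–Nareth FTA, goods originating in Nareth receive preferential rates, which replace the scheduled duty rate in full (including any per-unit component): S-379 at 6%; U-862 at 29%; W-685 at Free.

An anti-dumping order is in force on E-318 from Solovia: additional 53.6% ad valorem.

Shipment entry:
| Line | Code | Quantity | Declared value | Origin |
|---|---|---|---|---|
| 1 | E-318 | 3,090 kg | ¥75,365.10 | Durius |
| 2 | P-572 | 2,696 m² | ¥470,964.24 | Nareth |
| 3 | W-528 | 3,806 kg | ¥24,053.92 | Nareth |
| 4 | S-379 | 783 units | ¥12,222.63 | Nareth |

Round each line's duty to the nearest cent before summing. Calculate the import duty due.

Line 1 (E-318, Durius, 3,090 kg, ¥75,365.10):
Base rate for E-318 is ¥6.32/kg.
The additional-duty order on E-318 targets Solovia, not Durius; it does not apply.
Duty = 3,090 × ¥6.32 = ¥19,528.80.
Line 2 (P-572, Nareth, 2,696 m², ¥470,964.24):
Base rate for P-572 is 24.5%.
Origin Nareth is the FTA partner but P-572 is not on the preference list; base rate stands.
Duty = ¥470,964.24 × 24.5% = ¥115,386.24.
Line 3 (W-528, Nareth, 3,806 kg, ¥24,053.92):
Base rate for W-528 is 29.5%.
Origin Nareth is the FTA partner but W-528 is not on the preference list; base rate stands.
Duty = ¥24,053.92 × 29.5% = ¥7,095.91.
Line 4 (S-379, Nareth, 783 units, ¥12,222.63):
Base rate for S-379 is 9% + ¥3.35/unit.
Origin Nareth qualifies under the Cororia–Nareth agreement and S-379 is covered: preferential rate 6% applies instead.
Duty = ¥12,222.63 × 6% = ¥733.36.
Total = ¥19,528.80 + ¥115,386.24 + ¥7,095.91 + ¥733.36 = ¥142,744.31.

¥142,744.31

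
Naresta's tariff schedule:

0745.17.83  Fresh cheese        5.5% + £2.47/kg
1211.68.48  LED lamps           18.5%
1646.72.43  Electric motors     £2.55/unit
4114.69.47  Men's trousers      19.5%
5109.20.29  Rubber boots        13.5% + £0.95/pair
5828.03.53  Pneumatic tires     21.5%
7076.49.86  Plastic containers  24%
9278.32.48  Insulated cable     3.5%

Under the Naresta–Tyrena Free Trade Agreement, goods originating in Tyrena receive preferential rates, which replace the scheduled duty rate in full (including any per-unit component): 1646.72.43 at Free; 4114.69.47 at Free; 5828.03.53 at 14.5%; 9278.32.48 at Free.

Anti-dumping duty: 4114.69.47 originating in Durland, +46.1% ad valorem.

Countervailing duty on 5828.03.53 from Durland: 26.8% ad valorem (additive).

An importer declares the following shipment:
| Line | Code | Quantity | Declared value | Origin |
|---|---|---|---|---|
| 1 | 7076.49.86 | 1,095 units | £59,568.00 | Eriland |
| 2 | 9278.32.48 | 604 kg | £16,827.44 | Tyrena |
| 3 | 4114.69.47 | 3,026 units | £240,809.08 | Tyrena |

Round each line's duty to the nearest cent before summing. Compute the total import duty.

£14,296.32

Line 1 (7076.49.86, Eriland, 1,095 units, £59,568.00):
Base rate for 7076.49.86 is 24%.
Duty = £59,568.00 × 24% = £14,296.32.
Line 2 (9278.32.48, Tyrena, 604 kg, £16,827.44):
Base rate for 9278.32.48 is 3.5%.
Origin Tyrena qualifies under the Naresta–Tyrena agreement and 9278.32.48 is covered: preferential rate Free applies instead.
Duty = £16,827.44 × 0% = £0.00.
Line 3 (4114.69.47, Tyrena, 3,026 units, £240,809.08):
Base rate for 4114.69.47 is 19.5%.
Origin Tyrena qualifies under the Naresta–Tyrena agreement and 4114.69.47 is covered: preferential rate Free applies instead.
The additional-duty order on 4114.69.47 targets Durland, not Tyrena; it does not apply.
Duty = £240,809.08 × 0% = £0.00.
Total = £14,296.32 + £0.00 + £0.00 = £14,296.32.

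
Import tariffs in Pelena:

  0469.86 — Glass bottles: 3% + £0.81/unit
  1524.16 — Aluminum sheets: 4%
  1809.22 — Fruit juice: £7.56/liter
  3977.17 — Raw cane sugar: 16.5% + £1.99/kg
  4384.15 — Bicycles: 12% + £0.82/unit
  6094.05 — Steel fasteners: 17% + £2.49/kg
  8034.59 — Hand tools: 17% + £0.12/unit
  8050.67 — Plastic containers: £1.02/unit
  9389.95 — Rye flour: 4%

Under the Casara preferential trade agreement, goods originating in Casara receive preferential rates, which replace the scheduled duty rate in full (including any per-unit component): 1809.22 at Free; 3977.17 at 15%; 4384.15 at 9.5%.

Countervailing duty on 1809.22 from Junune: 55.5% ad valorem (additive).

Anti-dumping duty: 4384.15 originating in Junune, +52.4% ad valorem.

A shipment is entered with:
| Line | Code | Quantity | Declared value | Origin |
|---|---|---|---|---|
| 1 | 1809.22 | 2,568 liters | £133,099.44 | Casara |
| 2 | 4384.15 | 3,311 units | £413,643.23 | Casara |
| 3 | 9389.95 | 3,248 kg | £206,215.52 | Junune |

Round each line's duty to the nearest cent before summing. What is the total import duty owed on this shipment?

£47,544.73

Line 1 (1809.22, Casara, 2,568 liters, £133,099.44):
Base rate for 1809.22 is £7.56/liter.
Origin Casara qualifies under the Pelena–Casara agreement and 1809.22 is covered: preferential rate Free applies instead.
The additional-duty order on 1809.22 targets Junune, not Casara; it does not apply.
Duty = £133,099.44 × 0% = £0.00.
Line 2 (4384.15, Casara, 3,311 units, £413,643.23):
Base rate for 4384.15 is 12% + £0.82/unit.
Origin Casara qualifies under the Pelena–Casara agreement and 4384.15 is covered: preferential rate 9.5% applies instead.
The additional-duty order on 4384.15 targets Junune, not Casara; it does not apply.
Duty = £413,643.23 × 9.5% = £39,296.11.
Line 3 (9389.95, Junune, 3,248 kg, £206,215.52):
Base rate for 9389.95 is 4%.
Duty = £206,215.52 × 4% = £8,248.62.
Total = £0.00 + £39,296.11 + £8,248.62 = £47,544.73.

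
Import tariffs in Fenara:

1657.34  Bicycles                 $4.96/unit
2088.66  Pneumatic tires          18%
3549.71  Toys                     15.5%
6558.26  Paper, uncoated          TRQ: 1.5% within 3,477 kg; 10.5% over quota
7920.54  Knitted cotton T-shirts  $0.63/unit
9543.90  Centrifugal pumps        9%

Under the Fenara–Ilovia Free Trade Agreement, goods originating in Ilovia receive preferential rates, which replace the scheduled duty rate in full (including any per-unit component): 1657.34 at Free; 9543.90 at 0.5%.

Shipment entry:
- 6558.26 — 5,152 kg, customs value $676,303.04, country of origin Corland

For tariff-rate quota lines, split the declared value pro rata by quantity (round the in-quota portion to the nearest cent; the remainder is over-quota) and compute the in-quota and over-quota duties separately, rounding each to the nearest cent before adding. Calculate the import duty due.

$29,933.50

Line 1 (6558.26, Corland, 5,152 kg, $676,303.04):
Code 6558.26 is under a tariff-rate quota (threshold 3,477 kg). In-quota: 3,477 kg at 1.5%; over-quota: 1,675 kg at 10.5%.
Pro-rata value split: in-quota = $676,303.04 × 3,477/5,152 = $456,425.79; over-quota = $676,303.04 − $456,425.79 = $219,877.25.
In-quota duty = $456,425.79 × 1.5% = $6,846.39. Over-quota duty = $219,877.25 × 10.5% = $23,087.11.
Line duty = $6,846.39 + $23,087.11 = $29,933.50.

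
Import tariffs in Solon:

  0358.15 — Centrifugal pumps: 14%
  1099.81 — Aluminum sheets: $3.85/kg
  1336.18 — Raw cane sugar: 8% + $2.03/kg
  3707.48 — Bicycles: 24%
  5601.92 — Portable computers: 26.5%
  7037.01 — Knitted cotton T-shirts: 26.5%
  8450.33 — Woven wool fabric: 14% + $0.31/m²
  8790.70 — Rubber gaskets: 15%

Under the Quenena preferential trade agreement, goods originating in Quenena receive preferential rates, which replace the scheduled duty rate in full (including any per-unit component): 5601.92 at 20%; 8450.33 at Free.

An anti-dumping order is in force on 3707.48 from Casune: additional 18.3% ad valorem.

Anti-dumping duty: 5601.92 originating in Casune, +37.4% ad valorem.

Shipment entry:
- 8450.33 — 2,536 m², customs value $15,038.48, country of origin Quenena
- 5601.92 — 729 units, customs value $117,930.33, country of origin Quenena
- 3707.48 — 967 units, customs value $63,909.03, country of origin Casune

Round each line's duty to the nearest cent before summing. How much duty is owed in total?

$50,619.59

Line 1 (8450.33, Quenena, 2,536 m², $15,038.48):
Base rate for 8450.33 is 14% + $0.31/m².
Origin Quenena qualifies under the Solon–Quenena agreement and 8450.33 is covered: preferential rate Free applies instead.
Duty = $15,038.48 × 0% = $0.00.
Line 2 (5601.92, Quenena, 729 units, $117,930.33):
Base rate for 5601.92 is 26.5%.
Origin Quenena qualifies under the Solon–Quenena agreement and 5601.92 is covered: preferential rate 20% applies instead.
The additional-duty order on 5601.92 targets Casune, not Quenena; it does not apply.
Duty = $117,930.33 × 20% = $23,586.07.
Line 3 (3707.48, Casune, 967 units, $63,909.03):
Base rate for 3707.48 is 24%.
Additional duty on 3707.48 from Casune: +18.3%. Applied ad valorem rate: 24% + 18.3% = 42.3%.
Duty = $63,909.03 × 42.3% = $27,033.52.
Total = $0.00 + $23,586.07 + $27,033.52 = $50,619.59.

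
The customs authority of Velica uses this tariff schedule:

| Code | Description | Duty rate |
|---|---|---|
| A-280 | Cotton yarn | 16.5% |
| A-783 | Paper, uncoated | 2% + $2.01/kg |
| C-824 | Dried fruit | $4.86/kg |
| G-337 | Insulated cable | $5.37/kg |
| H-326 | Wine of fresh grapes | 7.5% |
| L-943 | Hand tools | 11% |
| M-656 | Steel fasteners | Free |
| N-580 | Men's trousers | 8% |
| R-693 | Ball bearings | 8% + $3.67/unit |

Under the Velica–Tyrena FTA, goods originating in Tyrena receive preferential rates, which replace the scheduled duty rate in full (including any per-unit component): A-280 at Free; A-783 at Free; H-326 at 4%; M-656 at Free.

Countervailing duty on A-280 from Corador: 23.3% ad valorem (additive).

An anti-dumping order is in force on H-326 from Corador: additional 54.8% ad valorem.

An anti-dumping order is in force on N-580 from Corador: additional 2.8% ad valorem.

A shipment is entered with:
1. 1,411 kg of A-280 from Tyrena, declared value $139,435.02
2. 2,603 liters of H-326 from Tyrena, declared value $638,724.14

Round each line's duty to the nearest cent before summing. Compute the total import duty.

Line 1 (A-280, Tyrena, 1,411 kg, $139,435.02):
Base rate for A-280 is 16.5%.
Origin Tyrena qualifies under the Velica–Tyrena agreement and A-280 is covered: preferential rate Free applies instead.
The additional-duty order on A-280 targets Corador, not Tyrena; it does not apply.
Duty = $139,435.02 × 0% = $0.00.
Line 2 (H-326, Tyrena, 2,603 liters, $638,724.14):
Base rate for H-326 is 7.5%.
Origin Tyrena qualifies under the Velica–Tyrena agreement and H-326 is covered: preferential rate 4% applies instead.
The additional-duty order on H-326 targets Corador, not Tyrena; it does not apply.
Duty = $638,724.14 × 4% = $25,548.97.
Total = $0.00 + $25,548.97 = $25,548.97.

$25,548.97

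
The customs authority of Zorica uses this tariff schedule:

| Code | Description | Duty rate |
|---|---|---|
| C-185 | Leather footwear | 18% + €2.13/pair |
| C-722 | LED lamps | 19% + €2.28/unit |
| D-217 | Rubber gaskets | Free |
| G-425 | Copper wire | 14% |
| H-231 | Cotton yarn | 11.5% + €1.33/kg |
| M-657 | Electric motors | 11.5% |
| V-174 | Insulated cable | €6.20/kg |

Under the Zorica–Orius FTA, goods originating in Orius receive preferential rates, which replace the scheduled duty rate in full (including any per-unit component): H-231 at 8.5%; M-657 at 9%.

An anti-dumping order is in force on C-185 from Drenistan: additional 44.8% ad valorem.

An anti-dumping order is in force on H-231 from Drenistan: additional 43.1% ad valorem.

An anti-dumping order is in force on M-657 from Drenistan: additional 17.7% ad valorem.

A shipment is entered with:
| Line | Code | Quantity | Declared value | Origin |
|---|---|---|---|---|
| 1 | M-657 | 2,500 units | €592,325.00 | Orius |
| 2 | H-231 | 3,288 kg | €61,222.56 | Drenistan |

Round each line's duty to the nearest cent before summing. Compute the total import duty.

Line 1 (M-657, Orius, 2,500 units, €592,325.00):
Base rate for M-657 is 11.5%.
Origin Orius qualifies under the Zorica–Orius agreement and M-657 is covered: preferential rate 9% applies instead.
The additional-duty order on M-657 targets Drenistan, not Orius; it does not apply.
Duty = €592,325.00 × 9% = €53,309.25.
Line 2 (H-231, Drenistan, 3,288 kg, €61,222.56):
Base rate for H-231 is 11.5% + €1.33/kg.
H-231 has an FTA preferential rate, but origin Drenistan is not Orius; base rate stands.
Additional duty on H-231 from Drenistan: +43.1%. Applied ad valorem rate: 11.5% + 43.1% = 54.6%.
Duty = €61,222.56 × 54.6% + 3,288 × €1.33 = €37,800.56.
Total = €53,309.25 + €37,800.56 = €91,109.81.

€91,109.81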